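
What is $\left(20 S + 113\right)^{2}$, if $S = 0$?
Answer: $12769$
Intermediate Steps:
$\left(20 S + 113\right)^{2} = \left(20 \cdot 0 + 113\right)^{2} = \left(0 + 113\right)^{2} = 113^{2} = 12769$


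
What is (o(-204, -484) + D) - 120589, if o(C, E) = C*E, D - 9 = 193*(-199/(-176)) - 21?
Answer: -3809833/176 ≈ -21647.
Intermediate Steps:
D = 36295/176 (D = 9 + (193*(-199/(-176)) - 21) = 9 + (193*(-199*(-1/176)) - 21) = 9 + (193*(199/176) - 21) = 9 + (38407/176 - 21) = 9 + 34711/176 = 36295/176 ≈ 206.22)
(o(-204, -484) + D) - 120589 = (-204*(-484) + 36295/176) - 120589 = (98736 + 36295/176) - 120589 = 17413831/176 - 120589 = -3809833/176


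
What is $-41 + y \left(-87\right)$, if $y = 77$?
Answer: $-6740$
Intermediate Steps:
$-41 + y \left(-87\right) = -41 + 77 \left(-87\right) = -41 - 6699 = -6740$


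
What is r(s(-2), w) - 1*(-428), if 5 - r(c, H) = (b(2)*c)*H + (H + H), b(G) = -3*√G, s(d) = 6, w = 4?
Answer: 425 + 72*√2 ≈ 526.82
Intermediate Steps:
r(c, H) = 5 - 2*H + 3*H*c*√2 (r(c, H) = 5 - (((-3*√2)*c)*H + (H + H)) = 5 - ((-3*c*√2)*H + 2*H) = 5 - (-3*H*c*√2 + 2*H) = 5 - (2*H - 3*H*c*√2) = 5 + (-2*H + 3*H*c*√2) = 5 - 2*H + 3*H*c*√2)
r(s(-2), w) - 1*(-428) = (5 - 2*4 + 3*4*6*√2) - 1*(-428) = (5 - 8 + 72*√2) + 428 = (-3 + 72*√2) + 428 = 425 + 72*√2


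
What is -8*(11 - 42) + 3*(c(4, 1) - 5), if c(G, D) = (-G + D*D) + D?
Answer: 227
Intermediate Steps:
c(G, D) = D + D**2 - G (c(G, D) = (-G + D**2) + D = (D**2 - G) + D = D + D**2 - G)
-8*(11 - 42) + 3*(c(4, 1) - 5) = -8*(11 - 42) + 3*((1 + 1**2 - 1*4) - 5) = -8*(-31) + 3*((1 + 1 - 4) - 5) = 248 + 3*(-2 - 5) = 248 + 3*(-7) = 248 - 21 = 227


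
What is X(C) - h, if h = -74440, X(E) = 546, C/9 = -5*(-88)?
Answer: 74986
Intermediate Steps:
C = 3960 (C = 9*(-5*(-88)) = 9*440 = 3960)
X(C) - h = 546 - 1*(-74440) = 546 + 74440 = 74986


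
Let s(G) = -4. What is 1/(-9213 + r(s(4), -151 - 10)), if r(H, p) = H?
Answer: -1/9217 ≈ -0.00010850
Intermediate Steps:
1/(-9213 + r(s(4), -151 - 10)) = 1/(-9213 - 4) = 1/(-9217) = -1/9217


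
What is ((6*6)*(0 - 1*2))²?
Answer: 5184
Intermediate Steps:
((6*6)*(0 - 1*2))² = (36*(0 - 2))² = (36*(-2))² = (-72)² = 5184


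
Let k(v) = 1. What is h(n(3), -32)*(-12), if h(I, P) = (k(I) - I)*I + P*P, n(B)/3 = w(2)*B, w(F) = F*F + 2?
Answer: 22056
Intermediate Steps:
w(F) = 2 + F**2 (w(F) = F**2 + 2 = 2 + F**2)
n(B) = 18*B (n(B) = 3*((2 + 2**2)*B) = 3*((2 + 4)*B) = 3*(6*B) = 18*B)
h(I, P) = P**2 + I*(1 - I) (h(I, P) = (1 - I)*I + P*P = I*(1 - I) + P**2 = P**2 + I*(1 - I))
h(n(3), -32)*(-12) = (18*3 + (-32)**2 - (18*3)**2)*(-12) = (54 + 1024 - 1*54**2)*(-12) = (54 + 1024 - 1*2916)*(-12) = (54 + 1024 - 2916)*(-12) = -1838*(-12) = 22056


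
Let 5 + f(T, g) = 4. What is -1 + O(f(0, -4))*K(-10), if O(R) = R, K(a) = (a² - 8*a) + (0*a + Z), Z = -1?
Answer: -180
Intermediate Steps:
K(a) = -1 + a² - 8*a (K(a) = (a² - 8*a) + (0*a - 1) = (a² - 8*a) + (0 - 1) = (a² - 8*a) - 1 = -1 + a² - 8*a)
f(T, g) = -1 (f(T, g) = -5 + 4 = -1)
-1 + O(f(0, -4))*K(-10) = -1 - (-1 + (-10)² - 8*(-10)) = -1 - (-1 + 100 + 80) = -1 - 1*179 = -1 - 179 = -180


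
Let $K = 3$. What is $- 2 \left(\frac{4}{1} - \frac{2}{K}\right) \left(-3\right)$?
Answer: $20$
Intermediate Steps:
$- 2 \left(\frac{4}{1} - \frac{2}{K}\right) \left(-3\right) = - 2 \left(\frac{4}{1} - \frac{2}{3}\right) \left(-3\right) = - 2 \left(4 \cdot 1 - \frac{2}{3}\right) \left(-3\right) = - 2 \left(4 - \frac{2}{3}\right) \left(-3\right) = \left(-2\right) \frac{10}{3} \left(-3\right) = \left(- \frac{20}{3}\right) \left(-3\right) = 20$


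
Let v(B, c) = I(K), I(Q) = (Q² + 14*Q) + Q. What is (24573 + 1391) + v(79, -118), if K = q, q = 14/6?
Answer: 234040/9 ≈ 26004.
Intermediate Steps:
q = 7/3 (q = 14*(⅙) = 7/3 ≈ 2.3333)
K = 7/3 ≈ 2.3333
I(Q) = Q² + 15*Q
v(B, c) = 364/9 (v(B, c) = 7*(15 + 7/3)/3 = (7/3)*(52/3) = 364/9)
(24573 + 1391) + v(79, -118) = (24573 + 1391) + 364/9 = 25964 + 364/9 = 234040/9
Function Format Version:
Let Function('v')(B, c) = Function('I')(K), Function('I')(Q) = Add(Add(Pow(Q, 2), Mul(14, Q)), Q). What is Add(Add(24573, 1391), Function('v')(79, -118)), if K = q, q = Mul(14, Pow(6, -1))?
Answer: Rational(234040, 9) ≈ 26004.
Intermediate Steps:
q = Rational(7, 3) (q = Mul(14, Rational(1, 6)) = Rational(7, 3) ≈ 2.3333)
K = Rational(7, 3) ≈ 2.3333
Function('I')(Q) = Add(Pow(Q, 2), Mul(15, Q))
Function('v')(B, c) = Rational(364, 9) (Function('v')(B, c) = Mul(Rational(7, 3), Add(15, Rational(7, 3))) = Mul(Rational(7, 3), Rational(52, 3)) = Rational(364, 9))
Add(Add(24573, 1391), Function('v')(79, -118)) = Add(Add(24573, 1391), Rational(364, 9)) = Add(25964, Rational(364, 9)) = Rational(234040, 9)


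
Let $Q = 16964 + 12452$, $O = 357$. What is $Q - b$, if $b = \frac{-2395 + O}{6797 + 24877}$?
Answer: $\frac{465862211}{15837} \approx 29416.0$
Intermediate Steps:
$Q = 29416$
$b = - \frac{1019}{15837}$ ($b = \frac{-2395 + 357}{6797 + 24877} = - \frac{2038}{31674} = \left(-2038\right) \frac{1}{31674} = - \frac{1019}{15837} \approx -0.064343$)
$Q - b = 29416 - - \frac{1019}{15837} = 29416 + \frac{1019}{15837} = \frac{465862211}{15837}$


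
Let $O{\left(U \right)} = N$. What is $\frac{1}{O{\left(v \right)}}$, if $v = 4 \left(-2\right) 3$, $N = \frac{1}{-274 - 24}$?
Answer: $-298$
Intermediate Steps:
$N = - \frac{1}{298}$ ($N = \frac{1}{-298} = - \frac{1}{298} \approx -0.0033557$)
$v = -24$ ($v = \left(-8\right) 3 = -24$)
$O{\left(U \right)} = - \frac{1}{298}$
$\frac{1}{O{\left(v \right)}} = \frac{1}{- \frac{1}{298}} = -298$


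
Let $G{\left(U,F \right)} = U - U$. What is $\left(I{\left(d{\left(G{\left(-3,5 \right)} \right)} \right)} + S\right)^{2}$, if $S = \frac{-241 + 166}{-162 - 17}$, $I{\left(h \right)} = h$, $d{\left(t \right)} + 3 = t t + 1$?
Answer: $\frac{80089}{32041} \approx 2.4996$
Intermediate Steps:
$G{\left(U,F \right)} = 0$
$d{\left(t \right)} = -2 + t^{2}$ ($d{\left(t \right)} = -3 + \left(t t + 1\right) = -3 + \left(t^{2} + 1\right) = -3 + \left(1 + t^{2}\right) = -2 + t^{2}$)
$S = \frac{75}{179}$ ($S = - \frac{75}{-179} = \left(-75\right) \left(- \frac{1}{179}\right) = \frac{75}{179} \approx 0.41899$)
$\left(I{\left(d{\left(G{\left(-3,5 \right)} \right)} \right)} + S\right)^{2} = \left(\left(-2 + 0^{2}\right) + \frac{75}{179}\right)^{2} = \left(\left(-2 + 0\right) + \frac{75}{179}\right)^{2} = \left(-2 + \frac{75}{179}\right)^{2} = \left(- \frac{283}{179}\right)^{2} = \frac{80089}{32041}$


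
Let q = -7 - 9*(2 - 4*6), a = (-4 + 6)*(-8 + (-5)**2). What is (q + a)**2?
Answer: 50625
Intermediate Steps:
a = 34 (a = 2*(-8 + 25) = 2*17 = 34)
q = 191 (q = -7 - 9*(2 - 24) = -7 - 9*(-22) = -7 + 198 = 191)
(q + a)**2 = (191 + 34)**2 = 225**2 = 50625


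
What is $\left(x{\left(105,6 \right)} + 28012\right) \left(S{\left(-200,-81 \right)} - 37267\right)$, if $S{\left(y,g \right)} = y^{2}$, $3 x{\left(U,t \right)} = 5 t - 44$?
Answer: $76544042$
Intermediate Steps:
$x{\left(U,t \right)} = - \frac{44}{3} + \frac{5 t}{3}$ ($x{\left(U,t \right)} = \frac{5 t - 44}{3} = \frac{-44 + 5 t}{3} = - \frac{44}{3} + \frac{5 t}{3}$)
$\left(x{\left(105,6 \right)} + 28012\right) \left(S{\left(-200,-81 \right)} - 37267\right) = \left(\left(- \frac{44}{3} + \frac{5}{3} \cdot 6\right) + 28012\right) \left(\left(-200\right)^{2} - 37267\right) = \left(\left(- \frac{44}{3} + 10\right) + 28012\right) \left(40000 - 37267\right) = \left(- \frac{14}{3} + 28012\right) 2733 = \frac{84022}{3} \cdot 2733 = 76544042$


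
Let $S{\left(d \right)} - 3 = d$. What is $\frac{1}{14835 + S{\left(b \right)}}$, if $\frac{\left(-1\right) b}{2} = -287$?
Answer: $\frac{1}{15412} \approx 6.4885 \cdot 10^{-5}$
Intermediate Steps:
$b = 574$ ($b = \left(-2\right) \left(-287\right) = 574$)
$S{\left(d \right)} = 3 + d$
$\frac{1}{14835 + S{\left(b \right)}} = \frac{1}{14835 + \left(3 + 574\right)} = \frac{1}{14835 + 577} = \frac{1}{15412}$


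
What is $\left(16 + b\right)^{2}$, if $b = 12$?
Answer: $784$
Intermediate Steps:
$\left(16 + b\right)^{2} = \left(16 + 12\right)^{2} = 28^{2} = 784$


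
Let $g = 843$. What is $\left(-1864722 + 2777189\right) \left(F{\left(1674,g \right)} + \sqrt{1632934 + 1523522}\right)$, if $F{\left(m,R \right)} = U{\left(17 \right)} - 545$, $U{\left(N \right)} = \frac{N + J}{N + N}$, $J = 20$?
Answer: $- \frac{16874252231}{34} + 1824934 \sqrt{789114} \approx 1.1248 \cdot 10^{9}$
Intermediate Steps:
$U{\left(N \right)} = \frac{20 + N}{2 N}$ ($U{\left(N \right)} = \frac{N + 20}{N + N} = \frac{20 + N}{2 N}$)
$F{\left(m,R \right)} = - \frac{18493}{34}$ ($F{\left(m,R \right)} = \frac{20 + 17}{2 \cdot 17} - 545 = \frac{1}{2} \cdot \frac{1}{17} \cdot 37 - 545 = \frac{37}{34} - 545 = - \frac{18493}{34}$)
$\left(-1864722 + 2777189\right) \left(F{\left(1674,g \right)} + \sqrt{1632934 + 1523522}\right) = \left(-1864722 + 2777189\right) \left(- \frac{18493}{34} + \sqrt{1632934 + 1523522}\right) = 912467 \left(- \frac{18493}{34} + \sqrt{3156456}\right) = 912467 \left(- \frac{18493}{34} + 2 \sqrt{789114}\right) = - \frac{16874252231}{34} + 1824934 \sqrt{789114}$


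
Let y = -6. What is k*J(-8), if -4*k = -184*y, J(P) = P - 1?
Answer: 2484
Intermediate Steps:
y = -6 (y = -1*6 = -6)
J(P) = -1 + P
k = -276 (k = -(-46)*(-6) = -1/4*1104 = -276)
k*J(-8) = -276*(-1 - 8) = -276*(-9) = 2484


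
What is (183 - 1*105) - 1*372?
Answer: -294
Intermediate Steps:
(183 - 1*105) - 1*372 = (183 - 105) - 372 = 78 - 372 = -294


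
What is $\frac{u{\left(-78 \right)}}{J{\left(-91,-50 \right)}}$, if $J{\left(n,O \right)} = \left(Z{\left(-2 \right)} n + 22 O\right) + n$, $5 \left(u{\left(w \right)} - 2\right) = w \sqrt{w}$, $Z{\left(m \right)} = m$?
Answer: $- \frac{2}{1009} + \frac{78 i \sqrt{78}}{5045} \approx -0.0019822 + 0.13655 i$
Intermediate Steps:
$u{\left(w \right)} = 2 + \frac{w^{\frac{3}{2}}}{5}$ ($u{\left(w \right)} = 2 + \frac{w \sqrt{w}}{5} = 2 + \frac{w^{\frac{3}{2}}}{5}$)
$J{\left(n,O \right)} = - n + 22 O$ ($J{\left(n,O \right)} = \left(- 2 n + 22 O\right) + n = - n + 22 O$)
$\frac{u{\left(-78 \right)}}{J{\left(-91,-50 \right)}} = \frac{2 + \frac{\left(-78\right)^{\frac{3}{2}}}{5}}{\left(-1\right) \left(-91\right) + 22 \left(-50\right)} = \frac{2 + \frac{\left(-78\right) i \sqrt{78}}{5}}{91 - 1100} = \frac{2 - \frac{78 i \sqrt{78}}{5}}{-1009} = \left(2 - \frac{78 i \sqrt{78}}{5}\right) \left(- \frac{1}{1009}\right) = - \frac{2}{1009} + \frac{78 i \sqrt{78}}{5045}$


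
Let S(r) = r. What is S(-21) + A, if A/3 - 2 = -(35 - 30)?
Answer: -30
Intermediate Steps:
A = -9 (A = 6 + 3*(-(35 - 30)) = 6 + 3*(-1*5) = 6 + 3*(-5) = 6 - 15 = -9)
S(-21) + A = -21 - 9 = -30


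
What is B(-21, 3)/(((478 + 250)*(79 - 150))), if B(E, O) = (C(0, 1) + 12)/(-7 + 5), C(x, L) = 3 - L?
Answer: 1/7384 ≈ 0.00013543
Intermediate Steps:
B(E, O) = -7 (B(E, O) = ((3 - 1*1) + 12)/(-7 + 5) = ((3 - 1) + 12)/(-2) = (2 + 12)*(-1/2) = 14*(-1/2) = -7)
B(-21, 3)/(((478 + 250)*(79 - 150))) = -7*1/((79 - 150)*(478 + 250)) = -7/(728*(-71)) = -7/(-51688) = -7*(-1/51688) = 1/7384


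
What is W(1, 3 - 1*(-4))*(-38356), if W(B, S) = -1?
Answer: 38356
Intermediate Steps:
W(1, 3 - 1*(-4))*(-38356) = -1*(-38356) = 38356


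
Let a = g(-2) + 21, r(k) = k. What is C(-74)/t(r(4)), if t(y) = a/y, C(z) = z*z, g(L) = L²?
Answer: 21904/25 ≈ 876.16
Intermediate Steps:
C(z) = z²
a = 25 (a = (-2)² + 21 = 4 + 21 = 25)
t(y) = 25/y
C(-74)/t(r(4)) = (-74)²/((25/4)) = 5476/((25*(¼))) = 5476/(25/4) = 5476*(4/25) = 21904/25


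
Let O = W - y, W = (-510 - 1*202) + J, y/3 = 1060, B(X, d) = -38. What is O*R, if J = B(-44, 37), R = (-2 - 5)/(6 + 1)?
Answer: 3930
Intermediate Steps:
R = -1 (R = -7/7 = -7*⅐ = -1)
J = -38
y = 3180 (y = 3*1060 = 3180)
W = -750 (W = (-510 - 1*202) - 38 = (-510 - 202) - 38 = -712 - 38 = -750)
O = -3930 (O = -750 - 1*3180 = -750 - 3180 = -3930)
O*R = -3930*(-1) = 3930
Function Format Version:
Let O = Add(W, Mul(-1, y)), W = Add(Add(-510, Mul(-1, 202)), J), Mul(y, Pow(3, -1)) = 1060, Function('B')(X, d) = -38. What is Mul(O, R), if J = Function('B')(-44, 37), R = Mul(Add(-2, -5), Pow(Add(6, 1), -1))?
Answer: 3930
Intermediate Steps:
R = -1 (R = Mul(-7, Pow(7, -1)) = Mul(-7, Rational(1, 7)) = -1)
J = -38
y = 3180 (y = Mul(3, 1060) = 3180)
W = -750 (W = Add(Add(-510, Mul(-1, 202)), -38) = Add(Add(-510, -202), -38) = Add(-712, -38) = -750)
O = -3930 (O = Add(-750, Mul(-1, 3180)) = Add(-750, -3180) = -3930)
Mul(O, R) = Mul(-3930, -1) = 3930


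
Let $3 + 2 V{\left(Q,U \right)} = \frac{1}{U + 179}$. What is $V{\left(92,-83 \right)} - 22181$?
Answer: $- \frac{4259039}{192} \approx -22183.0$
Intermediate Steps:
$V{\left(Q,U \right)} = - \frac{3}{2} + \frac{1}{2 \left(179 + U\right)}$ ($V{\left(Q,U \right)} = - \frac{3}{2} + \frac{1}{2 \left(U + 179\right)} = - \frac{3}{2} + \frac{1}{2 \left(179 + U\right)}$)
$V{\left(92,-83 \right)} - 22181 = \frac{-536 - -249}{2 \left(179 - 83\right)} - 22181 = \frac{-536 + 249}{2 \cdot 96} - 22181 = \frac{1}{2} \cdot \frac{1}{96} \left(-287\right) - 22181 = - \frac{287}{192} - 22181 = - \frac{4259039}{192}$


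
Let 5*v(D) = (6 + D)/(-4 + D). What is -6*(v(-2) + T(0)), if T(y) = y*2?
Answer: 4/5 ≈ 0.80000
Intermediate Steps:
T(y) = 2*y
v(D) = (6 + D)/(5*(-4 + D)) (v(D) = ((6 + D)/(-4 + D))/5 = (6 + D)/(5*(-4 + D)))
-6*(v(-2) + T(0)) = -6*((6 - 2)/(5*(-4 - 2)) + 2*0) = -6*((1/5)*4/(-6) + 0) = -6*((1/5)*(-1/6)*4 + 0) = -6*(-2/15 + 0) = -6*(-2/15) = 4/5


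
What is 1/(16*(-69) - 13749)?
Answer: -1/14853 ≈ -6.7326e-5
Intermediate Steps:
1/(16*(-69) - 13749) = 1/(-1104 - 13749) = 1/(-14853) = -1/14853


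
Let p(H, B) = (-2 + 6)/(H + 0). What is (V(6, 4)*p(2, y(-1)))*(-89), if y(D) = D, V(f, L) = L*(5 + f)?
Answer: -7832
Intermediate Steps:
p(H, B) = 4/H
(V(6, 4)*p(2, y(-1)))*(-89) = ((4*(5 + 6))*(4/2))*(-89) = ((4*11)*(4*(1/2)))*(-89) = (44*2)*(-89) = 88*(-89) = -7832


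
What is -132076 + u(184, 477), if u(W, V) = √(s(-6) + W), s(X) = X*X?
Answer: -132076 + 2*√55 ≈ -1.3206e+5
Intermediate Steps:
s(X) = X²
u(W, V) = √(36 + W) (u(W, V) = √((-6)² + W) = √(36 + W))
-132076 + u(184, 477) = -132076 + √(36 + 184) = -132076 + √220 = -132076 + 2*√55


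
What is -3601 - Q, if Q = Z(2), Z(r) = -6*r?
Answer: -3589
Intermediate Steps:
Q = -12 (Q = -6*2 = -12)
-3601 - Q = -3601 - 1*(-12) = -3601 + 12 = -3589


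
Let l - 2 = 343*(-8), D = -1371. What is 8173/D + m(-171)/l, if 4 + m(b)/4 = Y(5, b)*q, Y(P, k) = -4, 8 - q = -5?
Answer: -2687/457 ≈ -5.8796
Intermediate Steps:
q = 13 (q = 8 - 1*(-5) = 8 + 5 = 13)
l = -2742 (l = 2 + 343*(-8) = 2 - 2744 = -2742)
m(b) = -224 (m(b) = -16 + 4*(-4*13) = -16 + 4*(-52) = -16 - 208 = -224)
8173/D + m(-171)/l = 8173/(-1371) - 224/(-2742) = 8173*(-1/1371) - 224*(-1/2742) = -8173/1371 + 112/1371 = -2687/457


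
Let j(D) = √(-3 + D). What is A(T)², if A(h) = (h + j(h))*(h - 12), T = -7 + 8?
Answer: -121 + 242*I*√2 ≈ -121.0 + 342.24*I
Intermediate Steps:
T = 1
A(h) = (-12 + h)*(h + √(-3 + h)) (A(h) = (h + √(-3 + h))*(h - 12) = (h + √(-3 + h))*(-12 + h) = (-12 + h)*(h + √(-3 + h)))
A(T)² = (1² - 12*1 - 12*√(-3 + 1) + 1*√(-3 + 1))² = (1 - 12 - 12*I*√2 + 1*√(-2))² = (1 - 12 - 12*I*√2 + 1*(I*√2))² = (1 - 12 - 12*I*√2 + I*√2)² = (-11 - 11*I*√2)²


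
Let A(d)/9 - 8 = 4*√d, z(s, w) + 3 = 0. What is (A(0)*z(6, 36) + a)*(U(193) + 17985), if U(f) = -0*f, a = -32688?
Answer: -591778440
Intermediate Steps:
z(s, w) = -3 (z(s, w) = -3 + 0 = -3)
A(d) = 72 + 36*√d (A(d) = 72 + 9*(4*√d) = 72 + 36*√d)
U(f) = 0 (U(f) = -1*0 = 0)
(A(0)*z(6, 36) + a)*(U(193) + 17985) = ((72 + 36*√0)*(-3) - 32688)*(0 + 17985) = ((72 + 36*0)*(-3) - 32688)*17985 = ((72 + 0)*(-3) - 32688)*17985 = (72*(-3) - 32688)*17985 = (-216 - 32688)*17985 = -32904*17985 = -591778440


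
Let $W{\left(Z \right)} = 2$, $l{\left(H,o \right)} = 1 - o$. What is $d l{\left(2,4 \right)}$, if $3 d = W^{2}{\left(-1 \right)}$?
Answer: $-4$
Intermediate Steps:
$d = \frac{4}{3}$ ($d = \frac{2^{2}}{3} = \frac{1}{3} \cdot 4 = \frac{4}{3} \approx 1.3333$)
$d l{\left(2,4 \right)} = \frac{4 \left(1 - 4\right)}{3} = \frac{4}{3} \left(-3\right) = -4$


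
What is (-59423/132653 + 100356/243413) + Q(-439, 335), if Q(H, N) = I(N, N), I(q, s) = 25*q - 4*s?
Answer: 227155232280884/32289464689 ≈ 7035.0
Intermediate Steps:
I(q, s) = -4*s + 25*q
Q(H, N) = 21*N (Q(H, N) = -4*N + 25*N = 21*N)
(-59423/132653 + 100356/243413) + Q(-439, 335) = (-59423/132653 + 100356/243413) + 21*335 = (-59423*1/132653 + 100356*(1/243413)) + 7035 = (-59423/132653 + 100356/243413) + 7035 = -1151806231/32289464689 + 7035 = 227155232280884/32289464689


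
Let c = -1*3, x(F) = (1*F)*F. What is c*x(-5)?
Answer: -75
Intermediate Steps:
x(F) = F**2 (x(F) = F*F = F**2)
c = -3
c*x(-5) = -3*(-5)**2 = -3*25 = -75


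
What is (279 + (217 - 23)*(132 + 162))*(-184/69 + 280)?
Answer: 15895360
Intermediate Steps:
(279 + (217 - 23)*(132 + 162))*(-184/69 + 280) = (279 + 194*294)*(-184*1/69 + 280) = (279 + 57036)*(-8/3 + 280) = 57315*(832/3) = 15895360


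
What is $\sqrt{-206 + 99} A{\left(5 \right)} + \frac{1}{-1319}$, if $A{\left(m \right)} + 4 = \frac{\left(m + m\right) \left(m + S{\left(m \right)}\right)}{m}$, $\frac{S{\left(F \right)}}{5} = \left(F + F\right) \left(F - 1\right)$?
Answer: $- \frac{1}{1319} + 406 i \sqrt{107} \approx -0.00075815 + 4199.7 i$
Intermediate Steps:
$S{\left(F \right)} = 10 F \left(-1 + F\right)$ ($S{\left(F \right)} = 5 \left(F + F\right) \left(F - 1\right) = 5 \cdot 2 F \left(-1 + F\right) = 10 F \left(-1 + F\right)$)
$A{\left(m \right)} = -4 + 2 m + 20 m \left(-1 + m\right)$ ($A{\left(m \right)} = -4 + \frac{\left(m + m\right) \left(m + 10 m \left(-1 + m\right)\right)}{m} = -4 + \frac{2 m \left(m + 10 m \left(-1 + m\right)\right)}{m} = -4 + \left(2 m + 20 m \left(-1 + m\right)\right) = -4 + 2 m + 20 m \left(-1 + m\right)$)
$\sqrt{-206 + 99} A{\left(5 \right)} + \frac{1}{-1319} = \sqrt{-206 + 99} \left(-4 - 90 + 20 \cdot 5^{2}\right) + \frac{1}{-1319} = \sqrt{-107} \left(-4 - 90 + 20 \cdot 25\right) - \frac{1}{1319} = i \sqrt{107} \left(-4 - 90 + 500\right) - \frac{1}{1319} = i \sqrt{107} \cdot 406 - \frac{1}{1319} = 406 i \sqrt{107} - \frac{1}{1319} = - \frac{1}{1319} + 406 i \sqrt{107}$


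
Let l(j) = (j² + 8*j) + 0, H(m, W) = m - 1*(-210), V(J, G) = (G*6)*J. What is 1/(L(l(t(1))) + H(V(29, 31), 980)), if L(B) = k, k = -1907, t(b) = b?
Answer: 1/3697 ≈ 0.00027049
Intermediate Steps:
V(J, G) = 6*G*J (V(J, G) = (6*G)*J = 6*G*J)
H(m, W) = 210 + m (H(m, W) = m + 210 = 210 + m)
l(j) = j² + 8*j
L(B) = -1907
1/(L(l(t(1))) + H(V(29, 31), 980)) = 1/(-1907 + (210 + 6*31*29)) = 1/(-1907 + (210 + 5394)) = 1/(-1907 + 5604) = 1/3697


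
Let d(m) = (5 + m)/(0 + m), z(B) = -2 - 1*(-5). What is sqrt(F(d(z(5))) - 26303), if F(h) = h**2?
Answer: I*sqrt(236663)/3 ≈ 162.16*I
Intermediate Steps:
z(B) = 3 (z(B) = -2 + 5 = 3)
d(m) = (5 + m)/m
sqrt(F(d(z(5))) - 26303) = sqrt(((5 + 3)/3)**2 - 26303) = sqrt(((1/3)*8)**2 - 26303) = sqrt((8/3)**2 - 26303) = sqrt(64/9 - 26303) = sqrt(-236663/9) = I*sqrt(236663)/3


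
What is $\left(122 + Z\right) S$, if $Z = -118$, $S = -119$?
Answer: $-476$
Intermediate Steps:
$\left(122 + Z\right) S = \left(122 - 118\right) \left(-119\right) = 4 \left(-119\right) = -476$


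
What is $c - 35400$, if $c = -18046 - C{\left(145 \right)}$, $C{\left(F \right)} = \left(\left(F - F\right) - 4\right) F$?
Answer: $-52866$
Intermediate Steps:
$C{\left(F \right)} = - 4 F$ ($C{\left(F \right)} = \left(0 - 4\right) F = - 4 F$)
$c = -17466$ ($c = -18046 - \left(-4\right) 145 = -18046 - -580 = -18046 + 580 = -17466$)
$c - 35400 = -17466 - 35400 = -52866$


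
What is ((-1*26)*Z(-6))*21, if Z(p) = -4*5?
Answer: 10920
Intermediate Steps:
Z(p) = -20
((-1*26)*Z(-6))*21 = (-1*26*(-20))*21 = -26*(-20)*21 = 520*21 = 10920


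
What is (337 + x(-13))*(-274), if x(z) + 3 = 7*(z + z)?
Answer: -41648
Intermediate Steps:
x(z) = -3 + 14*z (x(z) = -3 + 7*(z + z) = -3 + 7*(2*z) = -3 + 14*z)
(337 + x(-13))*(-274) = (337 + (-3 + 14*(-13)))*(-274) = (337 + (-3 - 182))*(-274) = (337 - 185)*(-274) = 152*(-274) = -41648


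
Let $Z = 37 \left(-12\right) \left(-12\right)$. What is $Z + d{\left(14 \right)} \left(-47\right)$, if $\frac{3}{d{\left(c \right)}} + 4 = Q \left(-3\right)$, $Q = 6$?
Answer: $\frac{117357}{22} \approx 5334.4$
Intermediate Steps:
$d{\left(c \right)} = - \frac{3}{22}$ ($d{\left(c \right)} = \frac{3}{-4 + 6 \left(-3\right)} = \frac{3}{-4 - 18} = \frac{3}{-22} = 3 \left(- \frac{1}{22}\right) = - \frac{3}{22}$)
$Z = 5328$ ($Z = \left(-444\right) \left(-12\right) = 5328$)
$Z + d{\left(14 \right)} \left(-47\right) = 5328 - - \frac{141}{22} = 5328 + \frac{141}{22} = \frac{117357}{22}$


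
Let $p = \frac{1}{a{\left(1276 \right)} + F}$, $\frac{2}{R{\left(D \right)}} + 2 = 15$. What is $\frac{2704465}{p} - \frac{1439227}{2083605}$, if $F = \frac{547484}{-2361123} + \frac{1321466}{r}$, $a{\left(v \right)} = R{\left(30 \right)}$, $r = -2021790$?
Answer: $- \frac{2842823774644239831634108}{1436715872216525745} \approx -1.9787 \cdot 10^{6}$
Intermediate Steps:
$R{\left(D \right)} = \frac{2}{13}$ ($R{\left(D \right)} = \frac{2}{-2 + 15} = \frac{2}{13}$)
$a{\left(v \right)} = \frac{2}{13}$
$F = - \frac{704506907113}{795615811695}$ ($F = \frac{547484}{-2361123} + \frac{1321466}{-2021790} = 547484 \left(- \frac{1}{2361123}\right) + 1321466 \left(- \frac{1}{2021790}\right) = - \frac{547484}{2361123} - \frac{660733}{1010895} = - \frac{704506907113}{795615811695} \approx -0.88549$)
$p = - \frac{10343005552035}{7567358169079}$ ($p = \frac{1}{\frac{2}{13} - \frac{704506907113}{795615811695}} = \frac{1}{- \frac{7567358169079}{10343005552035}} = - \frac{10343005552035}{7567358169079} \approx -1.3668$)
$\frac{2704465}{p} - \frac{1439227}{2083605} = \frac{2704465}{- \frac{10343005552035}{7567358169079}} - \frac{1439227}{2083605} = 2704465 \left(- \frac{7567358169079}{10343005552035}\right) - \frac{1439227}{2083605} = - \frac{4093131062147647547}{2068601110407} - \frac{1439227}{2083605} = - \frac{2842823774644239831634108}{1436715872216525745}$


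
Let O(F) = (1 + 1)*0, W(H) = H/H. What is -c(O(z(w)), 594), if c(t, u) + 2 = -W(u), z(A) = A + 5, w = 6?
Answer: 3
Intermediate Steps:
z(A) = 5 + A
W(H) = 1
O(F) = 0 (O(F) = 2*0 = 0)
c(t, u) = -3 (c(t, u) = -2 - 1*1 = -2 - 1 = -3)
-c(O(z(w)), 594) = -1*(-3) = 3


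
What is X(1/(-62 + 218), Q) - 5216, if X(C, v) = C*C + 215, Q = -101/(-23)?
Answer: -121704335/24336 ≈ -5001.0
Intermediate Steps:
Q = 101/23 (Q = -101*(-1/23) = 101/23 ≈ 4.3913)
X(C, v) = 215 + C² (X(C, v) = C² + 215 = 215 + C²)
X(1/(-62 + 218), Q) - 5216 = (215 + (1/(-62 + 218))²) - 5216 = (215 + (1/156)²) - 5216 = (215 + 1/24336) - 5216 = 5232241/24336 - 5216 = -121704335/24336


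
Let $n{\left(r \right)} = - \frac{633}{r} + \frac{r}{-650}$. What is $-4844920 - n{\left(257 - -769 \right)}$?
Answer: $- \frac{538512613979}{111150} \approx -4.8449 \cdot 10^{6}$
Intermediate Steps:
$n{\left(r \right)} = - \frac{633}{r} - \frac{r}{650}$ ($n{\left(r \right)} = - \frac{633}{r} + r \left(- \frac{1}{650}\right) = - \frac{633}{r} - \frac{r}{650}$)
$-4844920 - n{\left(257 - -769 \right)} = -4844920 - \left(- \frac{633}{257 - -769} - \frac{257 - -769}{650}\right) = -4844920 - \left(- \frac{633}{257 + 769} - \frac{257 + 769}{650}\right) = -4844920 - \left(- \frac{633}{1026} - \frac{513}{325}\right) = -4844920 - \left(\left(-633\right) \frac{1}{1026} - \frac{513}{325}\right) = -4844920 - \left(- \frac{211}{342} - \frac{513}{325}\right) = -4844920 - - \frac{244021}{111150} = -4844920 + \frac{244021}{111150} = - \frac{538512613979}{111150}$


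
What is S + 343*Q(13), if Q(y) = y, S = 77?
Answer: 4536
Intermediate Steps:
S + 343*Q(13) = 77 + 343*13 = 77 + 4459 = 4536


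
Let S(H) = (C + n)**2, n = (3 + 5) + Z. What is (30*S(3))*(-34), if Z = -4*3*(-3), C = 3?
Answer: -2253180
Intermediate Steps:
Z = 36 (Z = -12*(-3) = 36)
n = 44 (n = (3 + 5) + 36 = 8 + 36 = 44)
S(H) = 2209 (S(H) = (3 + 44)**2 = 47**2 = 2209)
(30*S(3))*(-34) = (30*2209)*(-34) = 66270*(-34) = -2253180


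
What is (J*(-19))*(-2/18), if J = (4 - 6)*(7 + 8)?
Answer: -190/3 ≈ -63.333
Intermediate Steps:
J = -30 (J = -2*15 = -30)
(J*(-19))*(-2/18) = (-30*(-19))*(-2/18) = 570*(-2*1/18) = 570*(-⅑) = -190/3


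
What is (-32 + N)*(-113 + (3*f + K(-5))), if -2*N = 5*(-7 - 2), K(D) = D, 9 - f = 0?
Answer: 1729/2 ≈ 864.50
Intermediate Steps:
f = 9 (f = 9 - 1*0 = 9 + 0 = 9)
N = 45/2 (N = -5*(-7 - 2)/2 = -5*(-9)/2 = -½*(-45) = 45/2 ≈ 22.500)
(-32 + N)*(-113 + (3*f + K(-5))) = (-32 + 45/2)*(-113 + (3*9 - 5)) = -19*(-113 + (27 - 5))/2 = -19*(-113 + 22)/2 = -19/2*(-91) = 1729/2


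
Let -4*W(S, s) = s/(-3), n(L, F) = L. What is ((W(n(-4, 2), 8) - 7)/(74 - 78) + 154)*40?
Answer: 18670/3 ≈ 6223.3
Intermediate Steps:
W(S, s) = s/12 (W(S, s) = -s/(4*(-3)) = -s*(-1)/(4*3) = -(-1)*s/12 = s/12)
((W(n(-4, 2), 8) - 7)/(74 - 78) + 154)*40 = (((1/12)*8 - 7)/(74 - 78) + 154)*40 = ((⅔ - 7)/(-4) + 154)*40 = (-19/3*(-¼) + 154)*40 = (19/12 + 154)*40 = (1867/12)*40 = 18670/3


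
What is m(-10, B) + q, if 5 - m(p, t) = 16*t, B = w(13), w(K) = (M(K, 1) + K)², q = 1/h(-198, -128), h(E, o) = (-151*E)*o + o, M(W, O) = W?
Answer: -41374475393/3827072 ≈ -10811.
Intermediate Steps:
h(E, o) = o - 151*E*o (h(E, o) = -151*E*o + o = o - 151*E*o)
q = -1/3827072 (q = 1/(-128*(1 - 151*(-198))) = 1/(-128*(1 + 29898)) = 1/(-128*29899) = 1/(-3827072) = -1/3827072 ≈ -2.6130e-7)
w(K) = 4*K² (w(K) = (K + K)² = (2*K)² = 4*K²)
B = 676 (B = 4*13² = 4*169 = 676)
m(p, t) = 5 - 16*t
m(-10, B) + q = (5 - 16*676) - 1/3827072 = (5 - 10816) - 1/3827072 = -10811 - 1/3827072 = -41374475393/3827072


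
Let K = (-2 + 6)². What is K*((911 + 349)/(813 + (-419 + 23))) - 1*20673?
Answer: -2866827/139 ≈ -20625.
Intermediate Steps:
K = 16 (K = 4² = 16)
K*((911 + 349)/(813 + (-419 + 23))) - 1*20673 = 16*((911 + 349)/(813 + (-419 + 23))) - 1*20673 = 16*(1260/(813 - 396)) - 20673 = 16*(1260/417) - 20673 = 16*(1260*(1/417)) - 20673 = 16*(420/139) - 20673 = 6720/139 - 20673 = -2866827/139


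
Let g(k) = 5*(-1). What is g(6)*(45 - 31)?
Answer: -70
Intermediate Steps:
g(k) = -5
g(6)*(45 - 31) = -5*(45 - 31) = -5*14 = -70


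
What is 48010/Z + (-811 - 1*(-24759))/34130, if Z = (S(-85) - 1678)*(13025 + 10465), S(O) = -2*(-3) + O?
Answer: 49337079917/70430548545 ≈ 0.70051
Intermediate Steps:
S(O) = 6 + O
Z = -41271930 (Z = ((6 - 85) - 1678)*(13025 + 10465) = (-79 - 1678)*23490 = -1757*23490 = -41271930)
48010/Z + (-811 - 1*(-24759))/34130 = 48010/(-41271930) + (-811 - 1*(-24759))/34130 = 48010*(-1/41271930) + (-811 + 24759)*(1/34130) = -4801/4127193 + 23948*(1/34130) = -4801/4127193 + 11974/17065 = 49337079917/70430548545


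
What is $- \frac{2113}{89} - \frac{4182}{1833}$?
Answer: $- \frac{1415109}{54379} \approx -26.023$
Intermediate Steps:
$- \frac{2113}{89} - \frac{4182}{1833} = \left(-2113\right) \frac{1}{89} - \frac{1394}{611} = - \frac{2113}{89} - \frac{1394}{611} = - \frac{1415109}{54379}$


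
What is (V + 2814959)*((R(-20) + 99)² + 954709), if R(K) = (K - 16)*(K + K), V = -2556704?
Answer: 858240763650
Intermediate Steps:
R(K) = 2*K*(-16 + K) (R(K) = (-16 + K)*(2*K) = 2*K*(-16 + K))
(V + 2814959)*((R(-20) + 99)² + 954709) = (-2556704 + 2814959)*((2*(-20)*(-16 - 20) + 99)² + 954709) = 258255*((2*(-20)*(-36) + 99)² + 954709) = 258255*((1440 + 99)² + 954709) = 258255*(1539² + 954709) = 258255*(2368521 + 954709) = 258255*3323230 = 858240763650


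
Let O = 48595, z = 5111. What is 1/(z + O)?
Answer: 1/53706 ≈ 1.8620e-5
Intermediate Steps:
1/(z + O) = 1/(5111 + 48595) = 1/53706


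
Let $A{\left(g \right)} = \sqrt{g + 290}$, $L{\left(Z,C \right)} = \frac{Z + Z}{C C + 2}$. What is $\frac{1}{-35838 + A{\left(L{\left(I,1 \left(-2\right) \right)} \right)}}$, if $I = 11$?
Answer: $- \frac{107514}{3853085851} - \frac{\sqrt{2643}}{3853085851} \approx -2.7917 \cdot 10^{-5}$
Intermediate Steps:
$L{\left(Z,C \right)} = \frac{2 Z}{2 + C^{2}}$ ($L{\left(Z,C \right)} = \frac{2 Z}{C^{2} + 2} = \frac{2 Z}{2 + C^{2}}$)
$A{\left(g \right)} = \sqrt{290 + g}$
$\frac{1}{-35838 + A{\left(L{\left(I,1 \left(-2\right) \right)} \right)}} = \frac{1}{-35838 + \sqrt{290 + 2 \cdot 11 \frac{1}{2 + \left(1 \left(-2\right)\right)^{2}}}} = \frac{1}{-35838 + \sqrt{290 + 2 \cdot 11 \frac{1}{2 + \left(-2\right)^{2}}}} = \frac{1}{-35838 + \sqrt{290 + 2 \cdot 11 \frac{1}{2 + 4}}} = \frac{1}{-35838 + \sqrt{290 + 2 \cdot 11 \cdot \frac{1}{6}}} = \frac{1}{-35838 + \sqrt{290 + \frac{11}{3}}} = \frac{1}{-35838 + \sqrt{\frac{881}{3}}} = \frac{1}{-35838 + \frac{\sqrt{2643}}{3}}$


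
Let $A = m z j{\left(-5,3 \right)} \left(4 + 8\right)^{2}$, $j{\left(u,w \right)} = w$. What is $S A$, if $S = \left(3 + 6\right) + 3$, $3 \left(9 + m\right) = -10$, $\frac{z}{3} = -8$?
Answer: $1534464$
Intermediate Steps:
$z = -24$ ($z = 3 \left(-8\right) = -24$)
$m = - \frac{37}{3}$ ($m = -9 + \frac{1}{3} \left(-10\right) = -9 - \frac{10}{3} = - \frac{37}{3} \approx -12.333$)
$S = 12$ ($S = 9 + 3 = 12$)
$A = 127872$ ($A = \left(- \frac{37}{3}\right) \left(-24\right) 3 \left(4 + 8\right)^{2} = 296 \cdot 3 \cdot 12^{2} = 888 \cdot 144 = 127872$)
$S A = 12 \cdot 127872 = 1534464$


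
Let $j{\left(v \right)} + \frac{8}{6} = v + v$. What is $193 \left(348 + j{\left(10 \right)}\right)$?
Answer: $\frac{212300}{3} \approx 70767.0$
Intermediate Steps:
$j{\left(v \right)} = - \frac{4}{3} + 2 v$ ($j{\left(v \right)} = - \frac{4}{3} + \left(v + v\right) = - \frac{4}{3} + 2 v$)
$193 \left(348 + j{\left(10 \right)}\right) = 193 \left(348 + \left(- \frac{4}{3} + 2 \cdot 10\right)\right) = 193 \left(348 + \left(- \frac{4}{3} + 20\right)\right) = 193 \left(348 + \frac{56}{3}\right) = 193 \cdot \frac{1100}{3} = \frac{212300}{3}$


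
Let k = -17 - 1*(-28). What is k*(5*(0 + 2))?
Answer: 110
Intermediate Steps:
k = 11 (k = -17 + 28 = 11)
k*(5*(0 + 2)) = 11*(5*(0 + 2)) = 11*(5*2) = 11*10 = 110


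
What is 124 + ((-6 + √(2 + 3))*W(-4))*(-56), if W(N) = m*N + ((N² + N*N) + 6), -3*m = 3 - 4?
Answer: 12444 - 6160*√5/3 ≈ 7852.6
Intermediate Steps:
m = ⅓ (m = -(3 - 4)/3 = -⅓*(-1) = ⅓ ≈ 0.33333)
W(N) = 6 + 2*N² + N/3 (W(N) = N/3 + ((N² + N*N) + 6) = N/3 + ((N² + N²) + 6) = N/3 + (2*N² + 6) = N/3 + (6 + 2*N²) = 6 + 2*N² + N/3)
124 + ((-6 + √(2 + 3))*W(-4))*(-56) = 124 + ((-6 + √(2 + 3))*(6 + 2*(-4)² + (⅓)*(-4)))*(-56) = 124 + ((-6 + √5)*(6 + 2*16 - 4/3))*(-56) = 124 + ((-6 + √5)*(6 + 32 - 4/3))*(-56) = 124 + ((-6 + √5)*(110/3))*(-56) = 124 + (-220 + 110*√5/3)*(-56) = 124 + (12320 - 6160*√5/3) = 12444 - 6160*√5/3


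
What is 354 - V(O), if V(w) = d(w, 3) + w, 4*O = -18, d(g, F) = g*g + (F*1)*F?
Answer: 1317/4 ≈ 329.25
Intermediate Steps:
d(g, F) = F² + g² (d(g, F) = g² + F*F = g² + F² = F² + g²)
O = -9/2 (O = (¼)*(-18) = -9/2 ≈ -4.5000)
V(w) = 9 + w + w² (V(w) = (3² + w²) + w = (9 + w²) + w = 9 + w + w²)
354 - V(O) = 354 - (9 - 9/2 + (-9/2)²) = 354 - (9 - 9/2 + 81/4) = 354 - 1*99/4 = 354 - 99/4 = 1317/4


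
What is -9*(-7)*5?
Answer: 315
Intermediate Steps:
-9*(-7)*5 = 63*5 = 315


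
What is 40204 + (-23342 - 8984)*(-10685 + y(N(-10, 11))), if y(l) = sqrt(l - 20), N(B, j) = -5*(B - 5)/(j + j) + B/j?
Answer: 345443514 - 16163*I*sqrt(70) ≈ 3.4544e+8 - 1.3523e+5*I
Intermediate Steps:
N(B, j) = B/j - 5*(-5 + B)/(2*j) (N(B, j) = -5*(-5 + B)/(2*j) + B/j = B/j - 5*(-5 + B)/(2*j))
y(l) = sqrt(-20 + l)
40204 + (-23342 - 8984)*(-10685 + y(N(-10, 11))) = 40204 + (-23342 - 8984)*(-10685 + sqrt(-20 + (1/2)*(25 - 3*(-10))/11)) = 40204 - 32326*(-10685 + sqrt(-20 + (1/2)*(1/11)*(25 + 30))) = 40204 - 32326*(-10685 + sqrt(-20 + (1/2)*(1/11)*55)) = 40204 - 32326*(-10685 + sqrt(-20 + 5/2)) = 40204 - 32326*(-10685 + sqrt(-35/2)) = 40204 - 32326*(-10685 + I*sqrt(70)/2) = 40204 + (345403310 - 16163*I*sqrt(70)) = 345443514 - 16163*I*sqrt(70)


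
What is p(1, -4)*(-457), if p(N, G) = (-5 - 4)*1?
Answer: 4113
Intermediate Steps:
p(N, G) = -9 (p(N, G) = -9*1 = -9)
p(1, -4)*(-457) = -9*(-457) = 4113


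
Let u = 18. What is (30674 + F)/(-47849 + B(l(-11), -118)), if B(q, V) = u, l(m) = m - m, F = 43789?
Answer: -74463/47831 ≈ -1.5568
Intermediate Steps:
l(m) = 0
B(q, V) = 18
(30674 + F)/(-47849 + B(l(-11), -118)) = (30674 + 43789)/(-47849 + 18) = 74463/(-47831) = 74463*(-1/47831) = -74463/47831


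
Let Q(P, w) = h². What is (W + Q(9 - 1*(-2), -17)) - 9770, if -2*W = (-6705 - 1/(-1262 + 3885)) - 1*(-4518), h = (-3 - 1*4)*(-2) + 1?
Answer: -22168284/2623 ≈ -8451.5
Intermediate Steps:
h = 15 (h = (-3 - 4)*(-2) + 1 = -7*(-2) + 1 = 14 + 1 = 15)
Q(P, w) = 225 (Q(P, w) = 15² = 225)
W = 2868251/2623 (W = -((-6705 - 1/(-1262 + 3885)) - 1*(-4518))/2 = -((-6705 - 1/2623) + 4518)/2 = -(-17587216/2623 + 4518)/2 = -½*(-5736502/2623) = 2868251/2623 ≈ 1093.5)
(W + Q(9 - 1*(-2), -17)) - 9770 = (2868251/2623 + 225) - 9770 = 3458426/2623 - 9770 = -22168284/2623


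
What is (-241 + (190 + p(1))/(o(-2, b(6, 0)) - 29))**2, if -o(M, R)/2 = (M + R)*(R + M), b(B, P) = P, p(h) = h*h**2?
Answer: 82955664/1369 ≈ 60596.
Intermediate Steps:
p(h) = h**3
o(M, R) = -2*(M + R)**2 (o(M, R) = -2*(M + R)*(R + M) = -2*(M + R)*(M + R) = -2*(M + R)**2)
(-241 + (190 + p(1))/(o(-2, b(6, 0)) - 29))**2 = (-241 + (190 + 1**3)/(-2*(-2 + 0)**2 - 29))**2 = (-241 + (190 + 1)/(-2*(-2)**2 - 29))**2 = (-241 + 191/(-2*4 - 29))**2 = (-241 + 191/(-8 - 29))**2 = (-241 + 191/(-37))**2 = (-241 + 191*(-1/37))**2 = (-241 - 191/37)**2 = (-9108/37)**2 = 82955664/1369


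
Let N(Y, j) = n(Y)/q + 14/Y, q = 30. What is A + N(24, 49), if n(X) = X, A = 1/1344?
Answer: 9301/6720 ≈ 1.3841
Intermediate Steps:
A = 1/1344 ≈ 0.00074405
N(Y, j) = 14/Y + Y/30 (N(Y, j) = Y/30 + 14/Y = 14/Y + Y/30)
A + N(24, 49) = 1/1344 + (14/24 + (1/30)*24) = 1/1344 + (14*(1/24) + ⅘) = 1/1344 + (7/12 + ⅘) = 1/1344 + 83/60 = 9301/6720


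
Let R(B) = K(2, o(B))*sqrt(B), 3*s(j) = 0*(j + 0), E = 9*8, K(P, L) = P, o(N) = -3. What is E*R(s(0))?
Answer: 0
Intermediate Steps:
E = 72
s(j) = 0 (s(j) = (0*(j + 0))/3 = (0*j)/3 = (1/3)*0 = 0)
R(B) = 2*sqrt(B)
E*R(s(0)) = 72*(2*sqrt(0)) = 72*(2*0) = 72*0 = 0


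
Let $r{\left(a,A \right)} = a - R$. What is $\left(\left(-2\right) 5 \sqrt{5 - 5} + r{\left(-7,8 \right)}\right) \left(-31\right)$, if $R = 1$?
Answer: $248$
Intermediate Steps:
$r{\left(a,A \right)} = -1 + a$ ($r{\left(a,A \right)} = a - 1 = -1 + a$)
$\left(\left(-2\right) 5 \sqrt{5 - 5} + r{\left(-7,8 \right)}\right) \left(-31\right) = \left(\left(-2\right) 5 \sqrt{5 - 5} - 8\right) \left(-31\right) = \left(- 10 \sqrt{0} - 8\right) \left(-31\right) = \left(\left(-10\right) 0 - 8\right) \left(-31\right) = \left(0 - 8\right) \left(-31\right) = \left(-8\right) \left(-31\right) = 248$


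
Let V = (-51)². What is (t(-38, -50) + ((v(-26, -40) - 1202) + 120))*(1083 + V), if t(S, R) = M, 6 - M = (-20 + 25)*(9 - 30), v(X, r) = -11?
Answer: -3617688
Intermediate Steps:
M = 111 (M = 6 - (-20 + 25)*(9 - 30) = 6 - 5*(-21) = 6 - 1*(-105) = 6 + 105 = 111)
t(S, R) = 111
V = 2601
(t(-38, -50) + ((v(-26, -40) - 1202) + 120))*(1083 + V) = (111 + ((-11 - 1202) + 120))*(1083 + 2601) = (111 + (-1213 + 120))*3684 = (111 - 1093)*3684 = -982*3684 = -3617688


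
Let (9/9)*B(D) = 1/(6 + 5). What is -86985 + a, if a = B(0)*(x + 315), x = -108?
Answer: -956628/11 ≈ -86966.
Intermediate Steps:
B(D) = 1/11 (B(D) = 1/(6 + 5) = 1/11)
a = 207/11 (a = (-108 + 315)/11 = (1/11)*207 = 207/11 ≈ 18.818)
-86985 + a = -86985 + 207/11 = -956628/11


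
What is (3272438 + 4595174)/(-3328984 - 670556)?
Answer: -1966903/999885 ≈ -1.9671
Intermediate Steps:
(3272438 + 4595174)/(-3328984 - 670556) = 7867612/(-3999540) = 7867612*(-1/3999540) = -1966903/999885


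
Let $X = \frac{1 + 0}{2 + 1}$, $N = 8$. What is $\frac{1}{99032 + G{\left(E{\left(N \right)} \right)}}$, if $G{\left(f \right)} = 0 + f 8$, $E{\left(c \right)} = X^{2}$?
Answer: $\frac{9}{891296} \approx 1.0098 \cdot 10^{-5}$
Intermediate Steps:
$X = \frac{1}{3}$ ($X = 1 \cdot \frac{1}{3} = \frac{1}{3} \approx 0.33333$)
$E{\left(c \right)} = \frac{1}{9}$ ($E{\left(c \right)} = \left(\frac{1}{3}\right)^{2} = \frac{1}{9}$)
$G{\left(f \right)} = 8 f$ ($G{\left(f \right)} = 0 + 8 f = 8 f$)
$\frac{1}{99032 + G{\left(E{\left(N \right)} \right)}} = \frac{1}{99032 + 8 \cdot \frac{1}{9}} = \frac{1}{99032 + \frac{8}{9}} = \frac{1}{\frac{891296}{9}} = \frac{9}{891296}$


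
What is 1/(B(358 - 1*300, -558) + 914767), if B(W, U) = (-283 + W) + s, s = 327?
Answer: 1/914869 ≈ 1.0931e-6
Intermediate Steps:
B(W, U) = 44 + W (B(W, U) = (-283 + W) + 327 = 44 + W)
1/(B(358 - 1*300, -558) + 914767) = 1/((44 + (358 - 1*300)) + 914767) = 1/((44 + (358 - 300)) + 914767) = 1/((44 + 58) + 914767) = 1/(102 + 914767) = 1/914869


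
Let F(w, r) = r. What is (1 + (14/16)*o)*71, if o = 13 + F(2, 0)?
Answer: 7029/8 ≈ 878.63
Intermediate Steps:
o = 13 (o = 13 + 0 = 13)
(1 + (14/16)*o)*71 = (1 + (14/16)*13)*71 = (1 + (14*(1/16))*13)*71 = (1 + (7/8)*13)*71 = (1 + 91/8)*71 = (99/8)*71 = 7029/8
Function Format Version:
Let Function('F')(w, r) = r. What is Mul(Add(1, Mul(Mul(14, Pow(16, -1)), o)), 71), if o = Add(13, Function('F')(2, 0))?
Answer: Rational(7029, 8) ≈ 878.63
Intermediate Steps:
o = 13 (o = Add(13, 0) = 13)
Mul(Add(1, Mul(Mul(14, Pow(16, -1)), o)), 71) = Mul(Add(1, Mul(Mul(14, Pow(16, -1)), 13)), 71) = Mul(Add(1, Mul(Mul(14, Rational(1, 16)), 13)), 71) = Mul(Add(1, Mul(Rational(7, 8), 13)), 71) = Mul(Add(1, Rational(91, 8)), 71) = Mul(Rational(99, 8), 71) = Rational(7029, 8)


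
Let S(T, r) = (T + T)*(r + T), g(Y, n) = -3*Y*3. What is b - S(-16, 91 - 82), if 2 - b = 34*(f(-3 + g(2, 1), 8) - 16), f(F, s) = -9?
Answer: 628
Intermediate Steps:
g(Y, n) = -9*Y
b = 852 (b = 2 - 34*(-9 - 16) = 2 - 34*(-25) = 2 - 1*(-850) = 2 + 850 = 852)
S(T, r) = 2*T*(T + r) (S(T, r) = (2*T)*(T + r) = 2*T*(T + r))
b - S(-16, 91 - 82) = 852 - 2*(-16)*(-16 + (91 - 82)) = 852 - 2*(-16)*(-16 + 9) = 852 - 2*(-16)*(-7) = 852 - 1*224 = 852 - 224 = 628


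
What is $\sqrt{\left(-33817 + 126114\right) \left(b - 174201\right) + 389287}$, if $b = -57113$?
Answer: $3 i \sqrt{2372133219} \approx 1.4611 \cdot 10^{5} i$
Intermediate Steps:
$\sqrt{\left(-33817 + 126114\right) \left(b - 174201\right) + 389287} = \sqrt{\left(-33817 + 126114\right) \left(-57113 - 174201\right) + 389287} = \sqrt{92297 \left(-231314\right) + 389287} = \sqrt{-21349588258 + 389287} = \sqrt{-21349198971} = 3 i \sqrt{2372133219}$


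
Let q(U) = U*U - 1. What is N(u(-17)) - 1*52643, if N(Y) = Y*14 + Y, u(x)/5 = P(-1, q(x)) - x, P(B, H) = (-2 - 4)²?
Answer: -48668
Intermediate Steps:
q(U) = -1 + U² (q(U) = U² - 1 = -1 + U²)
P(B, H) = 36 (P(B, H) = (-6)² = 36)
u(x) = 180 - 5*x (u(x) = 5*(36 - x) = 180 - 5*x)
N(Y) = 15*Y (N(Y) = 14*Y + Y = 15*Y)
N(u(-17)) - 1*52643 = 15*(180 - 5*(-17)) - 1*52643 = 15*(180 + 85) - 52643 = 15*265 - 52643 = 3975 - 52643 = -48668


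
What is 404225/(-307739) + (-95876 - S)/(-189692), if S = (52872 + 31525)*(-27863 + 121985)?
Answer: 1222256394420195/29187813194 ≈ 41876.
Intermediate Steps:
S = 7943614434 (S = 84397*94122 = 7943614434)
404225/(-307739) + (-95876 - S)/(-189692) = 404225/(-307739) + (-95876 - 1*7943614434)/(-189692) = 404225*(-1/307739) + (-95876 - 7943614434)*(-1/189692) = -404225/307739 - 7943710310*(-1/189692) = -404225/307739 + 3971855155/94846 = 1222256394420195/29187813194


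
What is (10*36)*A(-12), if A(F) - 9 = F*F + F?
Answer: 50760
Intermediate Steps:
A(F) = 9 + F + F² (A(F) = 9 + (F*F + F) = 9 + (F² + F) = 9 + (F + F²) = 9 + F + F²)
(10*36)*A(-12) = (10*36)*(9 - 12 + (-12)²) = 360*(9 - 12 + 144) = 360*141 = 50760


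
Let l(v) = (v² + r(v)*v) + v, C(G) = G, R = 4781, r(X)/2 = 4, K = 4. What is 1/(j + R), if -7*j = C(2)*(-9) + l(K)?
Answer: 7/33433 ≈ 0.00020937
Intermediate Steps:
r(X) = 8 (r(X) = 2*4 = 8)
l(v) = v² + 9*v (l(v) = (v² + 8*v) + v = v² + 9*v)
j = -34/7 (j = -(2*(-9) + 4*(9 + 4))/7 = -(-18 + 4*13)/7 = -(-18 + 52)/7 = -⅐*34 = -34/7 ≈ -4.8571)
1/(j + R) = 1/(-34/7 + 4781) = 1/(33433/7) = 7/33433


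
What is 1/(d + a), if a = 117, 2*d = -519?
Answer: -2/285 ≈ -0.0070175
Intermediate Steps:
d = -519/2 (d = (½)*(-519) = -519/2 ≈ -259.50)
1/(d + a) = 1/(-519/2 + 117) = 1/(-285/2) = -2/285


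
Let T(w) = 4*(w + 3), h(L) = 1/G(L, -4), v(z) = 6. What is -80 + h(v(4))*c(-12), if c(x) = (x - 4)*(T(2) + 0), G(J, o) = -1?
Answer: 240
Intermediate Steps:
h(L) = -1 (h(L) = 1/(-1) = -1)
T(w) = 12 + 4*w (T(w) = 4*(3 + w) = 12 + 4*w)
c(x) = -80 + 20*x (c(x) = (x - 4)*((12 + 4*2) + 0) = (-4 + x)*((12 + 8) + 0) = (-4 + x)*(20 + 0) = (-4 + x)*20 = -80 + 20*x)
-80 + h(v(4))*c(-12) = -80 - (-80 + 20*(-12)) = -80 - (-80 - 240) = -80 - 1*(-320) = -80 + 320 = 240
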